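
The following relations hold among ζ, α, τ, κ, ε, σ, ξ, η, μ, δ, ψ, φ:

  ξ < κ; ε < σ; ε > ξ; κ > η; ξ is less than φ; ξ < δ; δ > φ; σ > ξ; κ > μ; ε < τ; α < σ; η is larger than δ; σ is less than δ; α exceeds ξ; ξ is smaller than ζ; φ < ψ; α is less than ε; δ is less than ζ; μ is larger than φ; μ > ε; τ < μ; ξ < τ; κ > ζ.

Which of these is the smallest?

Chaining upward from ξ: directly above it, α, φ, ε, σ, δ, τ, ζ, κ; then ψ, μ, η.
That covers every other element, and nothing is given below ξ, so ξ is the smallest.

ξ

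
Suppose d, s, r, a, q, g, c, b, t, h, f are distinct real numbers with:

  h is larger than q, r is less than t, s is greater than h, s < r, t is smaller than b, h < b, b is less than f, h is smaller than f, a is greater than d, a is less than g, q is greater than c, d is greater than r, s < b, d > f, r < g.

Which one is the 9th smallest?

Piecing the relations together gives one ordering: c < q < h < s < r < t < b < f < d < a < g.
The 9th smallest is d.

d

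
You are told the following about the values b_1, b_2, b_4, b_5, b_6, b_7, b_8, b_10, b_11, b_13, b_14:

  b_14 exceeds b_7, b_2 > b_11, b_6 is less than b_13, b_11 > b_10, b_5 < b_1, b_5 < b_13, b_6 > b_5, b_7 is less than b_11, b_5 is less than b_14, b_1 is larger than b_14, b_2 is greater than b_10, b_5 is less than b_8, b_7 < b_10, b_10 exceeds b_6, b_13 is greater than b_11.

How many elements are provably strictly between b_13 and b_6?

The relations place b_6 below b_13. An element lies strictly between them when it is forced above b_6 and also forced below b_13.
Above b_6: {b_10, b_11, b_2}. Below b_13: {b_5, b_7, b_10, b_11}.
Intersection: {b_10, b_11} — 2.

2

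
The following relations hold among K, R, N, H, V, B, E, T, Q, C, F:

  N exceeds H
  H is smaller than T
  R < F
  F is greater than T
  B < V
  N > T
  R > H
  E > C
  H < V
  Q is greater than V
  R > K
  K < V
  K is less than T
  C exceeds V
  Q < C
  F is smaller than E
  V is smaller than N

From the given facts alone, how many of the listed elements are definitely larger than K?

8

The elements the relations force above K are T, R, V, F, Q, C, E, N — no chain reaches any other.
That is 8.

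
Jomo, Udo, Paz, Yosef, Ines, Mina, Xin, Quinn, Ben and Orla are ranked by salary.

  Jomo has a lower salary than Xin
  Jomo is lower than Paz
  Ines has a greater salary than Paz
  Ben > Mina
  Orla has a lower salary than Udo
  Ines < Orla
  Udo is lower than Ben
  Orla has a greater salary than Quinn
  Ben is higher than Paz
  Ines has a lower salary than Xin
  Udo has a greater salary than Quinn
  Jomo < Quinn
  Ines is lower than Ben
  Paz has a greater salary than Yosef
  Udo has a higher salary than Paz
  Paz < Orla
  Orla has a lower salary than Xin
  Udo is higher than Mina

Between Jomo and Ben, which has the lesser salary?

Jomo < Paz and Paz < Ines give Jomo < Ines.
With Ines < Orla: Jomo < Paz < Ines < Orla.
Then Orla < Udo extends the chain to Udo.
Then Udo < Ben extends the chain to Ben.
So Jomo < Ben; Jomo is the lower of the two.

Jomo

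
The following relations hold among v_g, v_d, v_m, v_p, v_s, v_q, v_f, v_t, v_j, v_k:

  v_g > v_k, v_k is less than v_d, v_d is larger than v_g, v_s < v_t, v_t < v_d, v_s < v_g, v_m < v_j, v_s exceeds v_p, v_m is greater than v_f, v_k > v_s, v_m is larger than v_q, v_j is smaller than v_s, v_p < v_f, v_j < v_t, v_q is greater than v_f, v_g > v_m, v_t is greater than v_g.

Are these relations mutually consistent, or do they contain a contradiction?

The single ordering v_p < v_f < v_q < v_m < v_j < v_s < v_k < v_g < v_t < v_d satisfies every listed relation, so no contradiction arises.

consistent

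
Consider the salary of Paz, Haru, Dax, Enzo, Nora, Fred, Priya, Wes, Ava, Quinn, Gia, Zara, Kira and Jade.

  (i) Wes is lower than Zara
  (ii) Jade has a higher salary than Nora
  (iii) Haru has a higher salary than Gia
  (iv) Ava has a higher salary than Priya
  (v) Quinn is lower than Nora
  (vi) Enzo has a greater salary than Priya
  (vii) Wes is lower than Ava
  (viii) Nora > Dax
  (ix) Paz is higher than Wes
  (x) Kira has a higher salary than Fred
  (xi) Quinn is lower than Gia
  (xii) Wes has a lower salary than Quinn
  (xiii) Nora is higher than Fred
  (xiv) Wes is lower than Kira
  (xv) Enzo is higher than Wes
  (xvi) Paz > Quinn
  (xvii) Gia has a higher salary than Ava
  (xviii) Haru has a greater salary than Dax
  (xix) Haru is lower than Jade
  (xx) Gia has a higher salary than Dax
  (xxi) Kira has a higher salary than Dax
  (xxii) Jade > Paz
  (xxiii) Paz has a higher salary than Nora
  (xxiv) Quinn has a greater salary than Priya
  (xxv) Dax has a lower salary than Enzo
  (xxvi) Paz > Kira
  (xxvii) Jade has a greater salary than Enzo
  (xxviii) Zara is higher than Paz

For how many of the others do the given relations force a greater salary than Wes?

10

The elements the relations force above Wes are Enzo, Quinn, Kira, Nora, Paz, Ava, Gia, Haru, Zara, Jade — no chain reaches any other.
That is 10.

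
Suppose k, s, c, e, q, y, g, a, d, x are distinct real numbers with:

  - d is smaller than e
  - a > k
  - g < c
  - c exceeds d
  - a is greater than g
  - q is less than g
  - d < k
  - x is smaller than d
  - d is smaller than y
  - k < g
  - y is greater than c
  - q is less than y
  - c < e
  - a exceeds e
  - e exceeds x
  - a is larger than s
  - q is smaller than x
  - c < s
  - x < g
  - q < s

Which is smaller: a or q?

q < x and x < d give q < d.
With d < k: q < x < d < k.
With k < g: q < x < d < k < g.
With g < c: q < x < d < k < g < c.
Then c < e extends the chain to e.
Then e < a extends the chain to a.
So q < a; q is the smaller of the two.

q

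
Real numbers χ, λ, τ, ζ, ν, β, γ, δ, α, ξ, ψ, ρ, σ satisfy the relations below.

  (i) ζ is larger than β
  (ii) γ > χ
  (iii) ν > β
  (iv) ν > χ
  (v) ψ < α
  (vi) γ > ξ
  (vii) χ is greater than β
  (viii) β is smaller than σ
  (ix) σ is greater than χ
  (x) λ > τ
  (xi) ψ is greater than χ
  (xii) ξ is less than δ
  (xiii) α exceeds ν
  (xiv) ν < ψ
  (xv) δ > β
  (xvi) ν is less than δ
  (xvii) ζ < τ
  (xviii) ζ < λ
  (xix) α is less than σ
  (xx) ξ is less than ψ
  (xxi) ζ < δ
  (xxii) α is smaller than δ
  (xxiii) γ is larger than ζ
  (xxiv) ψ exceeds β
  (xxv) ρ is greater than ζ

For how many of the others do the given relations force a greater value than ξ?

From ξ the given relations immediately reach ψ, δ, γ.
From those, α — 4 in total.
From those, σ — 5 in total.
Nothing else is reachable above ξ; 5 in all.

5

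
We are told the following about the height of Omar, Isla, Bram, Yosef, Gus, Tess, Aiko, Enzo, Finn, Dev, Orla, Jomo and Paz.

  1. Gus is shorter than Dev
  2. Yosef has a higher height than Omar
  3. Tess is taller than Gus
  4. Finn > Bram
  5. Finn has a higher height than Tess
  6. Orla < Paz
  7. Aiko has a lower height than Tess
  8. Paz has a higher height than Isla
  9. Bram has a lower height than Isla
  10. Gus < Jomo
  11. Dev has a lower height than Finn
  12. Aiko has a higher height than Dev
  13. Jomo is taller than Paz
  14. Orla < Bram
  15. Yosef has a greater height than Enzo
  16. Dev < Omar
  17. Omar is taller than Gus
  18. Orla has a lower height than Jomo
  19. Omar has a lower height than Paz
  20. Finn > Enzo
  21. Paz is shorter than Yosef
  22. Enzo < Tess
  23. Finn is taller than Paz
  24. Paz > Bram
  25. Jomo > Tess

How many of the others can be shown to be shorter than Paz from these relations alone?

Directly below Paz: Orla, Bram, Isla, Omar.
One step further: Gus, Dev (6 so far).
No other element is forced below Paz by the given relations, so the count is 6.

6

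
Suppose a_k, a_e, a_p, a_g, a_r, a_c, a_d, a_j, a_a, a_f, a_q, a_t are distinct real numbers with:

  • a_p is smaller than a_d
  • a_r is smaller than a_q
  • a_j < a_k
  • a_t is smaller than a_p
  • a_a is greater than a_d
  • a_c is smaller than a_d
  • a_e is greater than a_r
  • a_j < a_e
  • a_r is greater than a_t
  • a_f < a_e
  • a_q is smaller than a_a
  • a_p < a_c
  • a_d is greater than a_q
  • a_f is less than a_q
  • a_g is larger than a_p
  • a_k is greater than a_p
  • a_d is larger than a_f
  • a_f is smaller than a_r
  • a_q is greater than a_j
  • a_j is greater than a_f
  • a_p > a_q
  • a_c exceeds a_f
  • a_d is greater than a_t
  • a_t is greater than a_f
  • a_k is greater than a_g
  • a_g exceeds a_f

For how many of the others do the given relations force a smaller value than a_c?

The elements the relations force below a_c are a_f, a_j, a_t, a_r, a_q, a_p — no chain reaches any other.
That is 6.

6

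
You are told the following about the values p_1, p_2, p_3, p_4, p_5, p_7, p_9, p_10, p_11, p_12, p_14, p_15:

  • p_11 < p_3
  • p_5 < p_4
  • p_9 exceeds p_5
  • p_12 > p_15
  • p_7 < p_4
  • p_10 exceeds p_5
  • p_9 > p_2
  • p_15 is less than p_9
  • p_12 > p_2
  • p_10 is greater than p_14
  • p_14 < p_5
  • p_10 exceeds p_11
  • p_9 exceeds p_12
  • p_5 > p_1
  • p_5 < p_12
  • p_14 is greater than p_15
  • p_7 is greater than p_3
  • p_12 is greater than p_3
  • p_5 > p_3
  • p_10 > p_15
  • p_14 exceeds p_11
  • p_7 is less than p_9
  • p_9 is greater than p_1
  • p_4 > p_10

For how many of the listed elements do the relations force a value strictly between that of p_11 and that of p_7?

1

The relations place p_11 below p_7. An element lies strictly between them when it is forced above p_11 and also forced below p_7.
Above p_11: {p_3, p_14, p_5, p_10, p_12, p_9, p_4}. Below p_7: {p_3}.
Intersection: {p_3} — 1.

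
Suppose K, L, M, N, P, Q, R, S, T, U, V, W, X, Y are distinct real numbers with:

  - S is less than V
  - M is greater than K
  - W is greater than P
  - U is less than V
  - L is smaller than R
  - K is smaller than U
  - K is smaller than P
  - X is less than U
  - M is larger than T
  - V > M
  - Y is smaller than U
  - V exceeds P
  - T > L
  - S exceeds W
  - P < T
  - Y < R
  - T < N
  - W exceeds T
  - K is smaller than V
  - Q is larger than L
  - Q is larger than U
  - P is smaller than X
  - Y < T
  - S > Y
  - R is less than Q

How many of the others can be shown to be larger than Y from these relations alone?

9

Directly above Y: T, R, S, U.
One step further: M, W, N, V, Q (9 so far).
Nothing else is reachable above Y; 9 in all.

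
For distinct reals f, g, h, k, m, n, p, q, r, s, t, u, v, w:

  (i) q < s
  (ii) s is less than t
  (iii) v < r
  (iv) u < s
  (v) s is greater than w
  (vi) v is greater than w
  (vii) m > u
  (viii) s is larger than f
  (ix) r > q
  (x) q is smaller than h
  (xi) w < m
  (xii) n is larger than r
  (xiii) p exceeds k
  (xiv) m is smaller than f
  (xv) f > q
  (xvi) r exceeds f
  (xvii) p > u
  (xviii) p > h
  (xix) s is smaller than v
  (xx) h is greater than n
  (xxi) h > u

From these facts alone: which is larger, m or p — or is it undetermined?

p

m < f and f < s give m < s.
With s < v: m < f < s < v.
With v < r: m < f < s < v < r.
Then r < n extends the chain to n.
Then n < h extends the chain to h.
With h < p: m < f < s < v < r < n < h < p.
So p is larger.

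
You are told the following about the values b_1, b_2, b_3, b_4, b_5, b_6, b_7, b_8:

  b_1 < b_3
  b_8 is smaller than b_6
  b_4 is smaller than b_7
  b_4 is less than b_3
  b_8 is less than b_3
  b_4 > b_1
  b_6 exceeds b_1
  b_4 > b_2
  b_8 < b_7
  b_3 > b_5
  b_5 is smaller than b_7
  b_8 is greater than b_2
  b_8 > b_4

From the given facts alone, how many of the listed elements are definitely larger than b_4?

Directly above b_4: b_8, b_3, b_7.
One step further: b_6 (4 so far).
No other element is forced above b_4 by the given relations, so the count is 4.

4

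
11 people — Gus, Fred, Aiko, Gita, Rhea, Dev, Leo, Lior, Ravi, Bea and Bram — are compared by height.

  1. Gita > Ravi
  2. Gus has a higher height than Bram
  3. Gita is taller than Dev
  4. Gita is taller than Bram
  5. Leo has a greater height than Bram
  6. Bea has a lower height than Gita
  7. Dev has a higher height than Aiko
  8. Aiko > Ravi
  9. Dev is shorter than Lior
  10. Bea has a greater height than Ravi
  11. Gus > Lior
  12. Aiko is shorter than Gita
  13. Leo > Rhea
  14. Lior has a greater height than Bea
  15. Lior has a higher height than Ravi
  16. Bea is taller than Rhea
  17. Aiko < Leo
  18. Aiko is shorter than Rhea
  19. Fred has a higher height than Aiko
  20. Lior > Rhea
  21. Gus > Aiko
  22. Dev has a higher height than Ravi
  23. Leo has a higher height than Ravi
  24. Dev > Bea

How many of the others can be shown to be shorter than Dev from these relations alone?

Directly below Dev: Ravi, Aiko, Bea.
One step further: Rhea (4 so far).
No other element is forced below Dev by the given relations, so the count is 4.

4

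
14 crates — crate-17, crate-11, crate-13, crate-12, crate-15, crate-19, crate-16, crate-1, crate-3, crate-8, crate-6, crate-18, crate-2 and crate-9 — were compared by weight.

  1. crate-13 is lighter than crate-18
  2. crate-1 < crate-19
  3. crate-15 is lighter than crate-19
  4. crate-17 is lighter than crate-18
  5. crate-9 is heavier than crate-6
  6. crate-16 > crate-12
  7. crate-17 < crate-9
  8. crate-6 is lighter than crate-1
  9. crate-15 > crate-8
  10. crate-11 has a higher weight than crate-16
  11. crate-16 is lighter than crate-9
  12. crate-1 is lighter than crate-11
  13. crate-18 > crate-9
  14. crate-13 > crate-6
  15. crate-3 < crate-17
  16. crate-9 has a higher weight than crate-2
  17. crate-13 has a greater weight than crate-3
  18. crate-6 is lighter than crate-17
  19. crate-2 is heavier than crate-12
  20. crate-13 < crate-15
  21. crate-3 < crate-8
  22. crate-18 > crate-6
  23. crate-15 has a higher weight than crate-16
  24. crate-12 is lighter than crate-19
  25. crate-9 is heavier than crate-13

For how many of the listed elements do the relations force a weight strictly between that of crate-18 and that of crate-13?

1

The relations place crate-13 below crate-18. An element lies strictly between them when it is forced above crate-13 and also forced below crate-18.
Above crate-13: {crate-15, crate-9, crate-19}. Below crate-18: {crate-12, crate-3, crate-6, crate-17, crate-16, crate-2, crate-9}.
Intersection: {crate-9} — 1.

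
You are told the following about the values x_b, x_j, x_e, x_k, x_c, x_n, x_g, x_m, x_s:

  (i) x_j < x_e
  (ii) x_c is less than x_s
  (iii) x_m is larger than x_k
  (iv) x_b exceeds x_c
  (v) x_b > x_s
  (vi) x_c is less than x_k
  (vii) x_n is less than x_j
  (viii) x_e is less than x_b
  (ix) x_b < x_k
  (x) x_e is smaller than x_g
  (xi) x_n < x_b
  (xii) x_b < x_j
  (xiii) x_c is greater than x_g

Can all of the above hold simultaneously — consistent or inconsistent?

inconsistent

We have x_b < x_j stated directly, yet also x_j < x_e < x_g < x_c < x_s < x_b by chaining the others — so x_j < x_b. Contradiction.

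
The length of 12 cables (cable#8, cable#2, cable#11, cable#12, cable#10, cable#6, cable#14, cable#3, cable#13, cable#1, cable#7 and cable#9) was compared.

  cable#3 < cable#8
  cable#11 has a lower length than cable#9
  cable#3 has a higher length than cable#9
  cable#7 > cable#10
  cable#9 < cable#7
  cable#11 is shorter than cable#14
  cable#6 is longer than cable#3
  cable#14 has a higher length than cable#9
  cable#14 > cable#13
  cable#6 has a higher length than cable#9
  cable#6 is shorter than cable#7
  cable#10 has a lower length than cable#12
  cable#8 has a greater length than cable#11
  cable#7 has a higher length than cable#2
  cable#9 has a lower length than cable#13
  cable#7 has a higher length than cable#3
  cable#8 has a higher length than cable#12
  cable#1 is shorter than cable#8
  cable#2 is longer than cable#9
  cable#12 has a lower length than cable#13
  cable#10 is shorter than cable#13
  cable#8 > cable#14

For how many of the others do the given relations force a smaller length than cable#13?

From cable#13 the given relations immediately reach cable#10, cable#9, cable#12.
From those, cable#11 — 4 in total.
No other element is forced below cable#13 by the given relations, so the count is 4.

4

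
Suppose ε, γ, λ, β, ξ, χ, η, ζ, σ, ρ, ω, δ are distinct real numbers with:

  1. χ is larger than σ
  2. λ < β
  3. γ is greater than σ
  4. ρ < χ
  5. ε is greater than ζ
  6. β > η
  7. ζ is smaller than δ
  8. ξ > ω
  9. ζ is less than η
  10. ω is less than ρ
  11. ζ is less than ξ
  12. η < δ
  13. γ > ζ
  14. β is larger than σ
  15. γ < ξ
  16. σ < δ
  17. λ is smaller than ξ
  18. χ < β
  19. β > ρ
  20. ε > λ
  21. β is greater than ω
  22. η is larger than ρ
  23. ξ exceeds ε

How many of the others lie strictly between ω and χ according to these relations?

The relations place ω below χ. An element lies strictly between them when it is forced above ω and also forced below χ.
Above ω: {ρ, η, δ, ξ, β}. Below χ: {σ, ρ}.
Intersection: {ρ} — 1.

1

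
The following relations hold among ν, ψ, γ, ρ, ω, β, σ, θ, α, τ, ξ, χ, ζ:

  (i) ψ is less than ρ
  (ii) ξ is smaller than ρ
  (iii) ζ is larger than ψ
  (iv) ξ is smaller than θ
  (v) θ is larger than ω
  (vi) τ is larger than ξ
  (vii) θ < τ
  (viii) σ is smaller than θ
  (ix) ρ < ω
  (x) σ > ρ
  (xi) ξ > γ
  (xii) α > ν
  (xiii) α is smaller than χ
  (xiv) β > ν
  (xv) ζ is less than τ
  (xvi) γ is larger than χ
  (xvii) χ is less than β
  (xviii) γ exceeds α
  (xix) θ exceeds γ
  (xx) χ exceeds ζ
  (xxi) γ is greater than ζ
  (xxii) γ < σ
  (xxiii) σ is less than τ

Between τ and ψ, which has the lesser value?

ψ

ψ < ζ and ζ < χ give ψ < χ.
With χ < γ: ψ < ζ < χ < γ.
Then γ < ξ extends the chain to ξ.
Then ξ < ρ extends the chain to ρ.
With ρ < σ: ψ < ζ < χ < γ < ξ < ρ < σ.
With σ < θ: ψ < ζ < χ < γ < ξ < ρ < σ < θ.
Then θ < τ extends the chain to τ.
So ψ < τ; ψ is the smaller of the two.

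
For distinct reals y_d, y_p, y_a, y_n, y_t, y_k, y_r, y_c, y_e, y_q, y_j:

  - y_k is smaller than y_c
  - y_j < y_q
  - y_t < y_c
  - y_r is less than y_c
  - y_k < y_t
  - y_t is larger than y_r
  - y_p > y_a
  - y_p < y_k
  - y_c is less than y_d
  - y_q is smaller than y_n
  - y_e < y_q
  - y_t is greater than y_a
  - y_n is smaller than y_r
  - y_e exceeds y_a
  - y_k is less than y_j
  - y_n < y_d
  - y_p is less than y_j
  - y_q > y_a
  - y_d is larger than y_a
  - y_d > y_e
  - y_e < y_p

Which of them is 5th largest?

y_n

The consecutive relations fix a unique order: y_a < y_e < y_p < y_k < y_j < y_q < y_n < y_r < y_t < y_c < y_d.
The 5th largest is y_n.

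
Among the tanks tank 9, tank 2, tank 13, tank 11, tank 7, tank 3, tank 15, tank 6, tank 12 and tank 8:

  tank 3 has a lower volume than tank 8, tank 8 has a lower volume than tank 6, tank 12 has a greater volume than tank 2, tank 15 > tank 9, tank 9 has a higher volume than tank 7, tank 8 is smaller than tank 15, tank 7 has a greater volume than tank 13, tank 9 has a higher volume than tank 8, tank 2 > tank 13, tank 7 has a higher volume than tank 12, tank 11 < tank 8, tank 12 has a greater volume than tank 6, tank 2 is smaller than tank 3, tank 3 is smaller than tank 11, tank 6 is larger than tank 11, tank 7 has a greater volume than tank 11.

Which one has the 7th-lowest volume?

Piecing the relations together gives one ordering: tank 13 < tank 2 < tank 3 < tank 11 < tank 8 < tank 6 < tank 12 < tank 7 < tank 9 < tank 15.
Counting 7 from the smallest end gives tank 12.

tank 12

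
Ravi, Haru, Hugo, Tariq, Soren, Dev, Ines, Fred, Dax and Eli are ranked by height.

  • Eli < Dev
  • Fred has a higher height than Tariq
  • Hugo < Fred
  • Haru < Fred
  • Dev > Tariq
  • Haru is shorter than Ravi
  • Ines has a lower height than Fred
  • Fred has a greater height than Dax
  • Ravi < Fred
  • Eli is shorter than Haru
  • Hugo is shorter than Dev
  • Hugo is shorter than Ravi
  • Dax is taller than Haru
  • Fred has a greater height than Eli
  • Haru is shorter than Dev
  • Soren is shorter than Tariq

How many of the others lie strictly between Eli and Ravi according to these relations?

1

Chaining upward from Eli reaches: Haru, Dax, Dev, Fred.
Chaining downward from Ravi reaches: Haru, Hugo.
Strictly between Eli and Ravi are those in both lists: Haru — 1 element.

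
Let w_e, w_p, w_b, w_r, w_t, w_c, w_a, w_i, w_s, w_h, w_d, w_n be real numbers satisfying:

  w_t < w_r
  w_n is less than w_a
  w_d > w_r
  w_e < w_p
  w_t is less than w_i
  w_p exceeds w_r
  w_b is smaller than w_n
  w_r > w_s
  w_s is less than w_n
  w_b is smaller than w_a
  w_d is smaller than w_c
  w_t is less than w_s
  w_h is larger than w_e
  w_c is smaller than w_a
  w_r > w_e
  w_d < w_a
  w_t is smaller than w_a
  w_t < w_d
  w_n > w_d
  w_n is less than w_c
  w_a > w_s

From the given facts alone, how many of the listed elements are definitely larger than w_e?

7

The elements the relations force above w_e are w_r, w_d, w_n, w_h, w_c, w_p, w_a — no chain reaches any other.
That is 7.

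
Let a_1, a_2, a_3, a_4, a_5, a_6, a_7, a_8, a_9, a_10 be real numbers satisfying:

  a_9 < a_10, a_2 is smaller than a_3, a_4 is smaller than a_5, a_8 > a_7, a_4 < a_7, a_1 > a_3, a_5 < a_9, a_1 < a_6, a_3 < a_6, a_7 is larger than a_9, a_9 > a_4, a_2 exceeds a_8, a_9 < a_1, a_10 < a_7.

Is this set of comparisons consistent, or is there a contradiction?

The single ordering a_4 < a_5 < a_9 < a_10 < a_7 < a_8 < a_2 < a_3 < a_1 < a_6 satisfies every listed relation, so no contradiction arises.

consistent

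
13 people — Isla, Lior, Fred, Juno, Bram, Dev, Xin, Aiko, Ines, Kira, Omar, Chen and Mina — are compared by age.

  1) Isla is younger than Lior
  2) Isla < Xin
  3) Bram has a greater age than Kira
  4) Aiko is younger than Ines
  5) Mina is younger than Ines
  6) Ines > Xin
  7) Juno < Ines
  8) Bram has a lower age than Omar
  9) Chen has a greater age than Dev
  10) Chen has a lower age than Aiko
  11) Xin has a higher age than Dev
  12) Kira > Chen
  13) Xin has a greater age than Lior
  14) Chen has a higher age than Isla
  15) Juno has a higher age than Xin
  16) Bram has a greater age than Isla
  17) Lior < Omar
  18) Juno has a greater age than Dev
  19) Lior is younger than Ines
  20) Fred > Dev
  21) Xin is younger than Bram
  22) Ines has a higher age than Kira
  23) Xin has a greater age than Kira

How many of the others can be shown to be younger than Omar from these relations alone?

7

From Omar the given relations immediately reach Lior, Bram.
From those, Isla, Kira, Xin — 5 in total.
From those, Dev, Chen — 7 in total.
Nothing else is reachable below Omar; 7 in all.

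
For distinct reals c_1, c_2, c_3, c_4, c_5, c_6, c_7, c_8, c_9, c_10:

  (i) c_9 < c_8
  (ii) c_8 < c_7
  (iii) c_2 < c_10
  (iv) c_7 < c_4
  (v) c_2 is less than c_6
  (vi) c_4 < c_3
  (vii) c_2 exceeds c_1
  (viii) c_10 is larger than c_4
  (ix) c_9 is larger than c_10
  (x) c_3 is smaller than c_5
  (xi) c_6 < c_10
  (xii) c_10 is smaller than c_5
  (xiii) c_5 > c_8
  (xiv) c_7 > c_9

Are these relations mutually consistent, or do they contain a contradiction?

inconsistent

Chaining the given relations yields c_10 < c_9 < c_8 < c_7 < c_4, so c_10 < c_4. But one relation states c_4 < c_10. These cannot both hold.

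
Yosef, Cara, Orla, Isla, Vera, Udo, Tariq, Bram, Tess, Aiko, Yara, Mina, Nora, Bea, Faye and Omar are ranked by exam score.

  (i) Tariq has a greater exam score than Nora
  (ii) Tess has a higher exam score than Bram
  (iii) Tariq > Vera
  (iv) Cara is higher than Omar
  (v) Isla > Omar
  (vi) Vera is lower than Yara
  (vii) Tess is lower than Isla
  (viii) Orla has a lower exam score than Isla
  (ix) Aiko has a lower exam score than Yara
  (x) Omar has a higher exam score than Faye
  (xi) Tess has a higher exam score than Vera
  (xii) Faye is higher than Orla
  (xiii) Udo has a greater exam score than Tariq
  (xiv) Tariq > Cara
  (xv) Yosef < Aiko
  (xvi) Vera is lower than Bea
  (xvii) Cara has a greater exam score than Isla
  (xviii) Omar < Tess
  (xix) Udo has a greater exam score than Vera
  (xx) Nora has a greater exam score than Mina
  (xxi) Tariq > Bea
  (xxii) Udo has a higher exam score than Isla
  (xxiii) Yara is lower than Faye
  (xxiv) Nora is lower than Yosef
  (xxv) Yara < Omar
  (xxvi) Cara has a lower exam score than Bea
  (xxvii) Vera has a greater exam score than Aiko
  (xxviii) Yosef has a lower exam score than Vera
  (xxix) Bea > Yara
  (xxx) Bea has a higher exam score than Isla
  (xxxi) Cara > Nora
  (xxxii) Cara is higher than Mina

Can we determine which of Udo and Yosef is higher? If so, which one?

Udo

The relevant relations are Yosef < Aiko; Aiko < Vera; Vera < Yara; Yara < Faye; Faye < Omar; Omar < Tess; Tess < Isla; Isla < Cara; Cara < Bea; Bea < Tariq; Tariq < Udo.
Chaining these gives Yosef < Aiko < Vera < Yara < Faye < Omar < Tess < Isla < Cara < Bea < Tariq < Udo.
So Udo is higher.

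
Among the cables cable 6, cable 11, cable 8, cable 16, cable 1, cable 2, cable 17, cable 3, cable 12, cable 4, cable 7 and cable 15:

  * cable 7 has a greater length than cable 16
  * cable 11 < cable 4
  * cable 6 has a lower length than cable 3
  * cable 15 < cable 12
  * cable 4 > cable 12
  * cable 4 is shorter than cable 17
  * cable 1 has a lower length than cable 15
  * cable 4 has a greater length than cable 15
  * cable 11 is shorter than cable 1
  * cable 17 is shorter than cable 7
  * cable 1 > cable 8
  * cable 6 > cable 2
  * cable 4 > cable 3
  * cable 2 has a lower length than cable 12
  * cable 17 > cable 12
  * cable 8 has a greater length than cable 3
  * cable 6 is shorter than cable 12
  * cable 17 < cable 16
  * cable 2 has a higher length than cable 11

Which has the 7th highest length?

cable 1

Piecing the relations together gives one ordering: cable 11 < cable 2 < cable 6 < cable 3 < cable 8 < cable 1 < cable 15 < cable 12 < cable 4 < cable 17 < cable 16 < cable 7.
The 7th largest is cable 1.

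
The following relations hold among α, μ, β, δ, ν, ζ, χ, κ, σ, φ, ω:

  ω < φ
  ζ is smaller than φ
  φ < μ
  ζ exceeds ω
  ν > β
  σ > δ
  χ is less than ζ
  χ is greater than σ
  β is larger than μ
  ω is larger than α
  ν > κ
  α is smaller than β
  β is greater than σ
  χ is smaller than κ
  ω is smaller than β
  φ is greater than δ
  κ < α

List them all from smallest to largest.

δ < σ < χ < κ < α < ω < ζ < φ < μ < β < ν

Nothing is placed below δ, so it is least; from there δ < σ; σ < χ; χ < κ; κ < α; α < ω; ω < ζ; ζ < φ; φ < μ; μ < β; β < ν, each given directly.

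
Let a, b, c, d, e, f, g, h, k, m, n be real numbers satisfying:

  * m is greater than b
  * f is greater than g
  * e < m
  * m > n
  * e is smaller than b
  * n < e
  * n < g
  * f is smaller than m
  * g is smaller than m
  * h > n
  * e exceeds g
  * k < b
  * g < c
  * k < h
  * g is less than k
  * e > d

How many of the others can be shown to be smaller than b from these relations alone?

5

The elements the relations force below b are n, g, k, d, e — no chain reaches any other.
That is 5.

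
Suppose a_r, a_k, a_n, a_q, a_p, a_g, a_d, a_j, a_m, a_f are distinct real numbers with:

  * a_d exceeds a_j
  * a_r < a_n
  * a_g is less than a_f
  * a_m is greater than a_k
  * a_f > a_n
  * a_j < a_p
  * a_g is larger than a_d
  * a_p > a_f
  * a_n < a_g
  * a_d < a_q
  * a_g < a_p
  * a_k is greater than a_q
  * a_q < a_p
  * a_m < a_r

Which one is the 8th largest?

Chaining the given pairs: a_j < a_d < a_q < a_k < a_m < a_r < a_n < a_g < a_f < a_p.
The 8th largest is a_q.

a_q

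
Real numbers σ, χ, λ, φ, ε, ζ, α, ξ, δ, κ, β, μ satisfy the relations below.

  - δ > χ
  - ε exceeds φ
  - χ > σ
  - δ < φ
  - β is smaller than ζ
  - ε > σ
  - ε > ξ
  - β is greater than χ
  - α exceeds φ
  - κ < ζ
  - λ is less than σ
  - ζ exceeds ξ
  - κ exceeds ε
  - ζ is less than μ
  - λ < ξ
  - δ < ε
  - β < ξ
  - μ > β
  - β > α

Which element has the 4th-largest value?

Chaining the given pairs: λ < σ < χ < δ < φ < α < β < ξ < ε < κ < ζ < μ.
Counting 4 from the largest end gives ε.

ε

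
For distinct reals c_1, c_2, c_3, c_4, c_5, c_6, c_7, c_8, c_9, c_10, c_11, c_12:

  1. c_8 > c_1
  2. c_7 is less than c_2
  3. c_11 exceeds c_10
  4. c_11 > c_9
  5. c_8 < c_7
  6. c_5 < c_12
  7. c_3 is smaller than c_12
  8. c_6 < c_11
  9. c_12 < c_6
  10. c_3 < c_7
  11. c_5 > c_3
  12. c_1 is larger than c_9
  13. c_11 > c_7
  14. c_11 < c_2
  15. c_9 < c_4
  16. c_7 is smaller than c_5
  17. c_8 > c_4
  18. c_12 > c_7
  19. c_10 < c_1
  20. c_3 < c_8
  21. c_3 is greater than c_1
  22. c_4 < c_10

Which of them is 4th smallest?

c_1

Chaining the given pairs: c_9 < c_4 < c_10 < c_1 < c_3 < c_8 < c_7 < c_5 < c_12 < c_6 < c_11 < c_2.
The 4th smallest is c_1.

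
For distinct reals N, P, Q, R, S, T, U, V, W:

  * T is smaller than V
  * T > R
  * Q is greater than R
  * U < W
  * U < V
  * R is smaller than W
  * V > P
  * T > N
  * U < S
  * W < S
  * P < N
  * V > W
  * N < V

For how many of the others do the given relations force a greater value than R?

5

Directly above R: Q, W, T.
One step further: S, V (5 so far).
No other element is forced above R by the given relations, so the count is 5.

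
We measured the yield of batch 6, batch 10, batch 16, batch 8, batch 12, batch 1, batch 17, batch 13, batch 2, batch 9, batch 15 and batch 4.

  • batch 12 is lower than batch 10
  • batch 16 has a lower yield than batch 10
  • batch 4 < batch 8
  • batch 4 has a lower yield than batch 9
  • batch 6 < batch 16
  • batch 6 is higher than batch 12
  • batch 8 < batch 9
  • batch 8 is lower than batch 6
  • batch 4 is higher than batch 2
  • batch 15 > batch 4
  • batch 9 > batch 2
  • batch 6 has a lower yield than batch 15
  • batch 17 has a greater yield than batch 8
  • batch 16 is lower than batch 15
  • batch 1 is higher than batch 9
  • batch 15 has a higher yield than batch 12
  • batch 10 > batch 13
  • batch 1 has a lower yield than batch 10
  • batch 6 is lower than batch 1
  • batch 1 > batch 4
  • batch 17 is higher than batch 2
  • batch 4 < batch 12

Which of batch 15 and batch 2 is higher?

batch 15

The relevant relations are batch 2 < batch 4; batch 4 < batch 12; batch 12 < batch 6; batch 6 < batch 16; batch 16 < batch 15.
Together: batch 2 < batch 4 < batch 12 < batch 6 < batch 16 < batch 15.
So batch 2 < batch 15; batch 15 is the higher of the two.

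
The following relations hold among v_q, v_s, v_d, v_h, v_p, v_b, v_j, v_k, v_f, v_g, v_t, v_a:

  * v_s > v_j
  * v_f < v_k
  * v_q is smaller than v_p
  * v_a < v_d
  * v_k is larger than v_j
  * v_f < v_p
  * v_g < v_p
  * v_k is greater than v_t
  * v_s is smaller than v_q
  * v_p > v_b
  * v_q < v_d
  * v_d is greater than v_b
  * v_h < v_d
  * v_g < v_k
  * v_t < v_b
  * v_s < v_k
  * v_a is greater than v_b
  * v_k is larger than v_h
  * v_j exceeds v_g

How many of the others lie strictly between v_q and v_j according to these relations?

1

The relations place v_j below v_q. An element lies strictly between them when it is forced above v_j and also forced below v_q.
Above v_j: {v_s, v_d, v_k, v_p}. Below v_q: {v_g, v_s}.
Intersection: {v_s} — 1.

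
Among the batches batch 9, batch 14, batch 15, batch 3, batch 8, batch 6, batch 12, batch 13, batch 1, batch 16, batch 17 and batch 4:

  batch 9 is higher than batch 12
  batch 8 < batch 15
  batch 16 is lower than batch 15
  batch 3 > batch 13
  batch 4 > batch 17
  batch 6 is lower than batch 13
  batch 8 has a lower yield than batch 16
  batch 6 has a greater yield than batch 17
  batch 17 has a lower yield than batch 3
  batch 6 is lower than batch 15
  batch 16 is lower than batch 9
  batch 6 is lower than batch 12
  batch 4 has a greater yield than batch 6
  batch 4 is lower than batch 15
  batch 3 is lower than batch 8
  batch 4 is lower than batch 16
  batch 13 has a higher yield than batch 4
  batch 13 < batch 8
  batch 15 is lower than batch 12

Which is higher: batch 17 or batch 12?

The relevant relations are batch 17 < batch 4; batch 4 < batch 13; batch 13 < batch 3; batch 3 < batch 8; batch 8 < batch 16; batch 16 < batch 15; batch 15 < batch 12.
Together: batch 17 < batch 4 < batch 13 < batch 3 < batch 8 < batch 16 < batch 15 < batch 12.
So batch 17 < batch 12; batch 12 is the higher of the two.

batch 12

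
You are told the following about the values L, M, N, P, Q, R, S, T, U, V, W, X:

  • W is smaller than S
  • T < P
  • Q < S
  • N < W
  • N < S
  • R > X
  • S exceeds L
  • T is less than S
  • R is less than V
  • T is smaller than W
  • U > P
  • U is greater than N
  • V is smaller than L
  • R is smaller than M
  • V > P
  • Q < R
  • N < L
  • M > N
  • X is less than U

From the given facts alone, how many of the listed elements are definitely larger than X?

Directly above X: R, U.
One step further: M, V (4 so far).
One step further: L (5 so far).
One step further: S (6 so far).
No other element is forced above X by the given relations, so the count is 6.

6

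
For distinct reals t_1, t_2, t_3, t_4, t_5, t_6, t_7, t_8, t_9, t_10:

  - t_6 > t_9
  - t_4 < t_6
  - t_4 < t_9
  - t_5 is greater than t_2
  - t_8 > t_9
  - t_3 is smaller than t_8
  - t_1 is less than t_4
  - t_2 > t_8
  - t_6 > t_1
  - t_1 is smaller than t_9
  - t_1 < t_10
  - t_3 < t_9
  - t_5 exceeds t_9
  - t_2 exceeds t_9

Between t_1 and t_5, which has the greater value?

The relevant relations are t_1 < t_4; t_4 < t_9; t_9 < t_8; t_8 < t_2; t_2 < t_5.
Chaining these gives t_1 < t_4 < t_9 < t_8 < t_2 < t_5.
So t_1 < t_5; t_5 is the larger of the two.

t_5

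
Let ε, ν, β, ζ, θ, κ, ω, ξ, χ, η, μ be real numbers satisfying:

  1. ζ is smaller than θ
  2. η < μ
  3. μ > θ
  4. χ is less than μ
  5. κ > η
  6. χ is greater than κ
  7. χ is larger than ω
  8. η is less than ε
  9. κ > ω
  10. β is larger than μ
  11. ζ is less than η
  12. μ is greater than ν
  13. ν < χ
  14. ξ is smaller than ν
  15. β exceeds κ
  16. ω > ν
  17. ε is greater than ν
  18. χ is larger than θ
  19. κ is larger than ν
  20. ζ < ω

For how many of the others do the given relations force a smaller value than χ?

From χ the given relations immediately reach ν, ω, θ, κ.
From those, ξ, ζ, η — 7 in total.
Nothing else is reachable below χ; 7 in all.

7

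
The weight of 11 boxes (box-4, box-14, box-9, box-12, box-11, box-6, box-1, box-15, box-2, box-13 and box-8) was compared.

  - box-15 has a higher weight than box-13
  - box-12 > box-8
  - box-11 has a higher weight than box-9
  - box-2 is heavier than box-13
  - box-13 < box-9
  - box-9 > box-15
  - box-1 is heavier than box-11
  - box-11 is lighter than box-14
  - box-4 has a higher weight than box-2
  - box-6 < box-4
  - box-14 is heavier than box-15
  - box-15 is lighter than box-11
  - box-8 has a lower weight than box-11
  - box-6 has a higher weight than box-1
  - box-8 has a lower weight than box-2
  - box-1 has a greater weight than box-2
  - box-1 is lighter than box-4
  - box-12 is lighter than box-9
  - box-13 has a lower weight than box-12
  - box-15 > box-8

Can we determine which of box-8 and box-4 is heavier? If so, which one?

box-4

box-8 < box-12 < box-9 < box-11 < box-1 < box-6 < box-4, by transitivity through box-12, box-9, box-11, box-1, box-6.
So box-4 is heavier.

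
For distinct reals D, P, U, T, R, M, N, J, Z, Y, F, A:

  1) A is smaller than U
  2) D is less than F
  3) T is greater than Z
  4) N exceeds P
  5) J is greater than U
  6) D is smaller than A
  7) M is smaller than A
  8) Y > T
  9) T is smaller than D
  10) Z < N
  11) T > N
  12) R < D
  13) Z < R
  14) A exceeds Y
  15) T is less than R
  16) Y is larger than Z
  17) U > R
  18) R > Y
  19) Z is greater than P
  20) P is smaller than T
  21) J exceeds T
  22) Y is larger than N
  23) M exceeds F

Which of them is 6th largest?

D

Chaining the given pairs: P < Z < N < T < Y < R < D < F < M < A < U < J.
The 6th largest is D.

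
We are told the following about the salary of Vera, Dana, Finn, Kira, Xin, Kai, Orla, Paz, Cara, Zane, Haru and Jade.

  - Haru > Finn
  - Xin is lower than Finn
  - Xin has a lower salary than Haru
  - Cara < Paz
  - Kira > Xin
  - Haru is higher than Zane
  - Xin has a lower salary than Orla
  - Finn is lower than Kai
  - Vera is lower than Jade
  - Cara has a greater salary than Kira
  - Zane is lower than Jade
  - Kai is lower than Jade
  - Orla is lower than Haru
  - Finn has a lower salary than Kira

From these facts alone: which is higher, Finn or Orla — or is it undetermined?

Following every chain through Finn: above Finn we get Haru, Kira, Cara, Kai, Paz, Jade; below Finn we get Xin.
Orla is not reached, and no chain runs the other way from Orla to Finn.
So the given relations leave the order of Finn and Orla undetermined.

undetermined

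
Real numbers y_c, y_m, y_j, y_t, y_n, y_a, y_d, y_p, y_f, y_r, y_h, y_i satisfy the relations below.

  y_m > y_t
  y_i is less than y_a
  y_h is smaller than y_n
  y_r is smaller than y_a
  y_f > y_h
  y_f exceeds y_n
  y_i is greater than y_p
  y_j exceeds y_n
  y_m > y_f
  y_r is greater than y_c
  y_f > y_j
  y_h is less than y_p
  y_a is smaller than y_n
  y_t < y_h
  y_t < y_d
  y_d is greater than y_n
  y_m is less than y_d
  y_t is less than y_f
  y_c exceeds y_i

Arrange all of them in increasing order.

y_t < y_h < y_p < y_i < y_c < y_r < y_a < y_n < y_j < y_f < y_m < y_d

Nothing is placed below y_t, so it is least; from there y_t < y_h; y_h < y_p; y_p < y_i; y_i < y_c; y_c < y_r; y_r < y_a; y_a < y_n; y_n < y_j; y_j < y_f; y_f < y_m; y_m < y_d, each given directly.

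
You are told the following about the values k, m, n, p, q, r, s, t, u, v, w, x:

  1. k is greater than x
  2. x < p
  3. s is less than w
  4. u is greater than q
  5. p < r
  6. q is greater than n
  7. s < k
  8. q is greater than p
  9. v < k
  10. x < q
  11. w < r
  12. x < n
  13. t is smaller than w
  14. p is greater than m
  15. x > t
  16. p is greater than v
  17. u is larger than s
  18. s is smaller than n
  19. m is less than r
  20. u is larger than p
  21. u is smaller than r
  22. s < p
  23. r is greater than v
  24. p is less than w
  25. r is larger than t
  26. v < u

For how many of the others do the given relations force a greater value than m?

Directly above m: p, r.
One step further: w, q, u (5 so far).
Nothing else is reachable above m; 5 in all.

5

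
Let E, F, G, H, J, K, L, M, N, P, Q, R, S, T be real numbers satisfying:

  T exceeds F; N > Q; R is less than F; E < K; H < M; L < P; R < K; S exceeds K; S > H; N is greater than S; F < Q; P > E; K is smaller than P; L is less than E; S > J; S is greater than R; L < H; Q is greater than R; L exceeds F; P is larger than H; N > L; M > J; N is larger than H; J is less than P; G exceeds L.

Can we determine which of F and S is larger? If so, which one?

Link the given pairs in sequence: F < L; L < E; E < K; K < S.
Together: F < L < E < K < S.
So S is larger.

S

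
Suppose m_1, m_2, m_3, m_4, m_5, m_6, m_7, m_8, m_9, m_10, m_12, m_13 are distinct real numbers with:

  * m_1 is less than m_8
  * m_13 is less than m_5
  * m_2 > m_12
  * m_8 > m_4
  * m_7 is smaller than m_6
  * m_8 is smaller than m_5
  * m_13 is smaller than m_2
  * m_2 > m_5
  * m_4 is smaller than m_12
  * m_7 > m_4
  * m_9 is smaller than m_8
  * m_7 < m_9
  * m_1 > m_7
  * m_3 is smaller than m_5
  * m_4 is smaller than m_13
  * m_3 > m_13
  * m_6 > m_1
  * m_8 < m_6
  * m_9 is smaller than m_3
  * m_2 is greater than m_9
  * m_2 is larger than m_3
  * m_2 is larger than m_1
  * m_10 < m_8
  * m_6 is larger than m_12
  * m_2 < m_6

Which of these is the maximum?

m_4 is not greatest since m_4 < m_13; m_7 is not greatest since m_7 < m_1; m_13 is not greatest since m_13 < m_3; m_12 is not greatest since m_12 < m_2; m_9 is not greatest since m_9 < m_8; m_1 is not greatest since m_1 < m_2; m_10 is not greatest since m_10 < m_8; m_3 is not greatest since m_3 < m_2; m_8 is not greatest since m_8 < m_5; m_5 is not greatest since m_5 < m_2; m_2 is not greatest since m_2 < m_6.
Only m_6 has nothing above it, so m_6 is the maximum.

m_6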